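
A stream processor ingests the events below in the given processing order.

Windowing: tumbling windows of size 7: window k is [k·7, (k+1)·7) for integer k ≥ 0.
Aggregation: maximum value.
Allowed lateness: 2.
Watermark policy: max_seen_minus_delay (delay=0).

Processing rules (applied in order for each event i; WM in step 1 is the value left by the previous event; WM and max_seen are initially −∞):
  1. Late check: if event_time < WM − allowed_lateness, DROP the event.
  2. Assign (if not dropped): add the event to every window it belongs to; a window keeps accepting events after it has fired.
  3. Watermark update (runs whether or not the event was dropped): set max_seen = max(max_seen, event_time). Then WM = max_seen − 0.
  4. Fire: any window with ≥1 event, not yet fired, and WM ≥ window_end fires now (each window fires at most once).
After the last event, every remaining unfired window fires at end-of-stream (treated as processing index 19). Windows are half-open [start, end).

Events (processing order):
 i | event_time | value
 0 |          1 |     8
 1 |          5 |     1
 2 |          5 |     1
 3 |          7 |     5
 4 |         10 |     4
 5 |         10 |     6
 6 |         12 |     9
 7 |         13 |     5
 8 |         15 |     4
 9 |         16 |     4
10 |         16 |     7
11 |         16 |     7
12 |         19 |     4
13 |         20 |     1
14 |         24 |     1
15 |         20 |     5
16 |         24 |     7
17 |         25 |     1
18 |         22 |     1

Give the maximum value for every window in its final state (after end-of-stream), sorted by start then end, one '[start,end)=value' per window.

i=0 t=1 v=8: → [0,7); WM=1
i=1 t=5 v=1: → [0,7); WM=5
i=2 t=5 v=1: → [0,7); WM=5
i=3 t=7 v=5: → [7,14); WM=7; [0,7) fires=8
i=4 t=10 v=4: → [7,14); WM=10
i=5 t=10 v=6: → [7,14); WM=10
i=6 t=12 v=9: → [7,14); WM=12
i=7 t=13 v=5: → [7,14); WM=13
i=8 t=15 v=4: → [14,21); WM=15; [7,14) fires=9
i=9 t=16 v=4: → [14,21); WM=16
i=10 t=16 v=7: → [14,21); WM=16
i=11 t=16 v=7: → [14,21); WM=16
i=12 t=19 v=4: → [14,21); WM=19
i=13 t=20 v=1: → [14,21); WM=20
i=14 t=24 v=1: → [21,28); WM=24; [14,21) fires=7
i=15 t=20 v=5: DROP (t<24-2); WM=24
i=16 t=24 v=7: → [21,28); WM=24
i=17 t=25 v=1: → [21,28); WM=25
i=18 t=22 v=1: DROP (t<25-2); WM=25

[0,7)=8 [7,14)=9 [14,21)=7 [21,28)=7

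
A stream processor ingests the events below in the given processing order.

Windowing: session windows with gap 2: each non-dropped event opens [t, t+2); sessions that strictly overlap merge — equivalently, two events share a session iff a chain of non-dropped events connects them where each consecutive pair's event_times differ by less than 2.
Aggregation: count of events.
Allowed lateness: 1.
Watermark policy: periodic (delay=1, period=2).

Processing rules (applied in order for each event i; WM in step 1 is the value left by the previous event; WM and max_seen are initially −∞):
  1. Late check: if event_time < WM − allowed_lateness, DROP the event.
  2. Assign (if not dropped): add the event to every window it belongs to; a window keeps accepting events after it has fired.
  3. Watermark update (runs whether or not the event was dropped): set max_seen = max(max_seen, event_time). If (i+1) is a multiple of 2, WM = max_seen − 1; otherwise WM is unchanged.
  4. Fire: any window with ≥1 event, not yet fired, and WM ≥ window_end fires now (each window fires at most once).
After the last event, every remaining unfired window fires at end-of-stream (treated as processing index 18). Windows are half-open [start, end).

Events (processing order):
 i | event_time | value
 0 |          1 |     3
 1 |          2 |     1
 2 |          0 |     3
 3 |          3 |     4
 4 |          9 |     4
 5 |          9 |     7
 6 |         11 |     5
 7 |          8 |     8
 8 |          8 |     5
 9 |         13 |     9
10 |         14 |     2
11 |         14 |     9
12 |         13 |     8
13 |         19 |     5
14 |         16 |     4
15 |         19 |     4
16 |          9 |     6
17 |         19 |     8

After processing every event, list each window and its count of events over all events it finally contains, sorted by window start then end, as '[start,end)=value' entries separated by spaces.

[0,5)=4 [8,11)=3 [11,13)=1 [13,16)=4 [19,21)=3

i=0 t=1 v=3: → [1,3); WM=−∞
i=1 t=2 v=1: → [1,4); WM=1
i=2 t=0 v=3: → [0,4); WM=1
i=3 t=3 v=4: → [0,5); WM=2
i=4 t=9 v=4: → [9,11); WM=2
i=5 t=9 v=7: → [9,11); WM=8
i=6 t=11 v=5: → [11,13); WM=8
i=7 t=8 v=8: → [8,11); WM=10
i=8 t=8 v=5: DROP (t<10-1); WM=10
i=9 t=13 v=9: → [13,15); WM=12
i=10 t=14 v=2: → [13,16); WM=12
i=11 t=14 v=9: → [13,16); WM=13
i=12 t=13 v=8: → [13,16); WM=13
i=13 t=19 v=5: → [19,21); WM=18
i=14 t=16 v=4: DROP (t<18-1); WM=18
i=15 t=19 v=4: → [19,21); WM=18
i=16 t=9 v=6: DROP (t<18-1); WM=18
i=17 t=19 v=8: → [19,21); WM=18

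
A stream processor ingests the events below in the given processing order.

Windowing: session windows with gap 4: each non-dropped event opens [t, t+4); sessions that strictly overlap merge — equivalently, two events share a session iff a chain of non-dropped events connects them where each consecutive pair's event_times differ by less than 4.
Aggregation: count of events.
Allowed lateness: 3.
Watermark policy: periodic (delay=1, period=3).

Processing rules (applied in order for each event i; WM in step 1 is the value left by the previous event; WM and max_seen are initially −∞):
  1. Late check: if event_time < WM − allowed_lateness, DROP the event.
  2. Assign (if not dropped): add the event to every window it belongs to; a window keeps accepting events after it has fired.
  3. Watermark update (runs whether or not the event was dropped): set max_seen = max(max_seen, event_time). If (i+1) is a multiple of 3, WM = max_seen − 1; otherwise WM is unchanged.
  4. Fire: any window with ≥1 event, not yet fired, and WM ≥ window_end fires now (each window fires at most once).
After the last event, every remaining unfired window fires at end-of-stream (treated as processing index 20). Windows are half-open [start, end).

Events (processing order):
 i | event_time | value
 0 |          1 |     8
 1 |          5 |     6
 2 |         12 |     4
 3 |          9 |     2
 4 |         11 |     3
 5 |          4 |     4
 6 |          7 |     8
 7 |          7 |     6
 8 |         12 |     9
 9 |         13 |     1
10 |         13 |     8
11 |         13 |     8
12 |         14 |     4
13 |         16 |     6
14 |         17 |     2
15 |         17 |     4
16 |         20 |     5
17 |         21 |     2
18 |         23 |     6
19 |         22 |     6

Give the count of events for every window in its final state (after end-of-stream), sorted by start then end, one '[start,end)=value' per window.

[1,5)=1 [5,9)=1 [9,27)=15

i=0 t=1 v=8: → [1,5); WM=−∞
i=1 t=5 v=6: → [5,9); WM=−∞
i=2 t=12 v=4: → [12,16); WM=11
i=3 t=9 v=2: → [9,16); WM=11
i=4 t=11 v=3: → [9,16); WM=11
i=5 t=4 v=4: DROP (t<11-3); WM=11
i=6 t=7 v=8: DROP (t<11-3); WM=11
i=7 t=7 v=6: DROP (t<11-3); WM=11
i=8 t=12 v=9: → [9,16); WM=11
i=9 t=13 v=1: → [9,17); WM=11
i=10 t=13 v=8: → [9,17); WM=11
i=11 t=13 v=8: → [9,17); WM=12
i=12 t=14 v=4: → [9,18); WM=12
i=13 t=16 v=6: → [9,20); WM=12
i=14 t=17 v=2: → [9,21); WM=16
i=15 t=17 v=4: → [9,21); WM=16
i=16 t=20 v=5: → [9,24); WM=16
i=17 t=21 v=2: → [9,25); WM=20
i=18 t=23 v=6: → [9,27); WM=20
i=19 t=22 v=6: → [9,27); WM=20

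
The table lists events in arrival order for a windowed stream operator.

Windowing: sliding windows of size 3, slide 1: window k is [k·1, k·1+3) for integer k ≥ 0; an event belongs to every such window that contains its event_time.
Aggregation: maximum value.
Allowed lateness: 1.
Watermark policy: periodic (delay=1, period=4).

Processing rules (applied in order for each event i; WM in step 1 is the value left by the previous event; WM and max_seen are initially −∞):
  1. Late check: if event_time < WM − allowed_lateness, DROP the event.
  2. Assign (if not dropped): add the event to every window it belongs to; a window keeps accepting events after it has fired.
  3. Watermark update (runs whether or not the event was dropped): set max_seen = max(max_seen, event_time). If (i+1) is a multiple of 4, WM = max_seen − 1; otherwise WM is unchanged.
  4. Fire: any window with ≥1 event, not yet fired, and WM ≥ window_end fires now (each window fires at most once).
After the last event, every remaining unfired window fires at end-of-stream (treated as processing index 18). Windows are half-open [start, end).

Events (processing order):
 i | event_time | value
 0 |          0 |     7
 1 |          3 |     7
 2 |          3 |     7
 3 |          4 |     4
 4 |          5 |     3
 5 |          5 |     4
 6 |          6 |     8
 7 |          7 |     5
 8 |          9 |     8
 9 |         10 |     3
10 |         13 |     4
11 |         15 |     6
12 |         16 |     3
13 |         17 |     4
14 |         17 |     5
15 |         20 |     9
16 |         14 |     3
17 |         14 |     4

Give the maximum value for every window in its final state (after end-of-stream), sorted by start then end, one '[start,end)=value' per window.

[0,3)=7 [1,4)=7 [2,5)=7 [3,6)=7 [4,7)=8 [5,8)=8 [6,9)=8 [7,10)=8 [8,11)=8 [9,12)=8 [10,13)=3 [11,14)=4 [12,15)=4 [13,16)=6 [14,17)=6 [15,18)=6 [16,19)=5 [17,20)=5 [18,21)=9 [19,22)=9 [20,23)=9

i=0 t=0 v=7: → [0,3); WM=−∞
i=1 t=3 v=7: → [3,6),[2,5),[1,4); WM=−∞
i=2 t=3 v=7: → [3,6),[2,5),[1,4); WM=−∞
i=3 t=4 v=4: → [4,7),[3,6),[2,5); WM=3; [0,3) fires=7
i=4 t=5 v=3: → [5,8),[4,7),[3,6); WM=3
i=5 t=5 v=4: → [5,8),[4,7),[3,6); WM=3
i=6 t=6 v=8: → [6,9),[5,8),[4,7); WM=3
i=7 t=7 v=5: → [7,10),[6,9),[5,8); WM=6; [1,4) fires=7 [2,5) fires=7 [3,6) fires=7
i=8 t=9 v=8: → [9,12),[8,11),[7,10); WM=6
i=9 t=10 v=3: → [10,13),[9,12),[8,11); WM=6
i=10 t=13 v=4: → [13,16),[12,15),[11,14); WM=6
i=11 t=15 v=6: → [15,18),[14,17),[13,16); WM=14; [4,7) fires=8 [5,8) fires=8 [6,9) fires=8 [7,10) fires=8 [8,11) fires=8 [9,12) fires=8 [10,13) fires=3 [11,14) fires=4
i=12 t=16 v=3: → [16,19),[15,18),[14,17); WM=14
i=13 t=17 v=4: → [17,20),[16,19),[15,18); WM=14
i=14 t=17 v=5: → [17,20),[16,19),[15,18); WM=14
i=15 t=20 v=9: → [20,23),[19,22),[18,21); WM=19; [12,15) fires=4 [13,16) fires=6 [14,17) fires=6 [15,18) fires=6 [16,19) fires=5
i=16 t=14 v=3: DROP (t<19-1); WM=19
i=17 t=14 v=4: DROP (t<19-1); WM=19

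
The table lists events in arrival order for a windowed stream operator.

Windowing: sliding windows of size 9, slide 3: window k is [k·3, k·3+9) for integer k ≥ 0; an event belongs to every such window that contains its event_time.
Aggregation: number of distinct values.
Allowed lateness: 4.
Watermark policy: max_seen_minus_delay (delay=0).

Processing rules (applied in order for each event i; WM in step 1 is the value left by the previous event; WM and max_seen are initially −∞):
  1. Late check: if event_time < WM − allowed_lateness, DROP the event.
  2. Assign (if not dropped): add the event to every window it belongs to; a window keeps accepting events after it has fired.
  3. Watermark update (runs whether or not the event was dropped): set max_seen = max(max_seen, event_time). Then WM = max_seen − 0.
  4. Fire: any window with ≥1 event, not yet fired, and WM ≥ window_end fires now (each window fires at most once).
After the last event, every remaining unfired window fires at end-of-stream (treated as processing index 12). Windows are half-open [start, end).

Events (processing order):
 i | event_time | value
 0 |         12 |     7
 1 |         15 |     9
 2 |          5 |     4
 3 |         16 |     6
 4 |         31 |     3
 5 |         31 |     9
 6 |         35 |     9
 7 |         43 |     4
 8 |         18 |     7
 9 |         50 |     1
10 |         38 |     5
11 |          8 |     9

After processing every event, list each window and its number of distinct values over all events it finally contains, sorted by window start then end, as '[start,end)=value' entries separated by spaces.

[6,15)=1 [9,18)=3 [12,21)=3 [15,24)=2 [24,33)=2 [27,36)=2 [30,39)=2 [33,42)=1 [36,45)=1 [39,48)=1 [42,51)=2 [45,54)=1 [48,57)=1

i=0 t=12 v=7: → [12,21),[9,18),[6,15); WM=12
i=1 t=15 v=9: → [15,24),[12,21),[9,18); WM=15; [6,15) fires=1
i=2 t=5 v=4: DROP (t<15-4); WM=15
i=3 t=16 v=6: → [15,24),[12,21),[9,18); WM=16
i=4 t=31 v=3: → [30,39),[27,36),[24,33); WM=31; [9,18) fires=3 [12,21) fires=3 [15,24) fires=2
i=5 t=31 v=9: → [30,39),[27,36),[24,33); WM=31
i=6 t=35 v=9: → [33,42),[30,39),[27,36); WM=35; [24,33) fires=2
i=7 t=43 v=4: → [42,51),[39,48),[36,45); WM=43; [27,36) fires=2 [30,39) fires=2 [33,42) fires=1
i=8 t=18 v=7: DROP (t<43-4); WM=43
i=9 t=50 v=1: → [48,57),[45,54),[42,51); WM=50; [36,45) fires=1 [39,48) fires=1
i=10 t=38 v=5: DROP (t<50-4); WM=50
i=11 t=8 v=9: DROP (t<50-4); WM=50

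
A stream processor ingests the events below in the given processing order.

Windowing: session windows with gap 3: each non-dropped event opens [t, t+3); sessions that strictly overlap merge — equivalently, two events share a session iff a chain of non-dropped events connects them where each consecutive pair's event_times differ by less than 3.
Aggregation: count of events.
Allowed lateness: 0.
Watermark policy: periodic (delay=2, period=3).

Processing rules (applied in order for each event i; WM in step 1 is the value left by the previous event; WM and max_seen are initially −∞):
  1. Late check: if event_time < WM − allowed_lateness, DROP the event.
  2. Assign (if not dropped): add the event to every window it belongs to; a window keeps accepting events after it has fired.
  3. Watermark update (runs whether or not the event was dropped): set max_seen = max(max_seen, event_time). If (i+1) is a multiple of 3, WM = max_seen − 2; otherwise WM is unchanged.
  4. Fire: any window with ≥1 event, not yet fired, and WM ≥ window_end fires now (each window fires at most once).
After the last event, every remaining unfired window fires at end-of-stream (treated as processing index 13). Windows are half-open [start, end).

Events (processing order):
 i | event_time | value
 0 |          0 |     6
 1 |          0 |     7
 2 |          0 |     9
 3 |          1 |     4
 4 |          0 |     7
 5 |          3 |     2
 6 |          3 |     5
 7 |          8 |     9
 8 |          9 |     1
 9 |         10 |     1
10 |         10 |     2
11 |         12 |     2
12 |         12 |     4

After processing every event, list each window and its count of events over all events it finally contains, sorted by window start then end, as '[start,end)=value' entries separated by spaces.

[0,6)=7 [8,15)=6

i=0 t=0 v=6: → [0,3); WM=−∞
i=1 t=0 v=7: → [0,3); WM=−∞
i=2 t=0 v=9: → [0,3); WM=-2
i=3 t=1 v=4: → [0,4); WM=-2
i=4 t=0 v=7: → [0,4); WM=-2
i=5 t=3 v=2: → [0,6); WM=1
i=6 t=3 v=5: → [0,6); WM=1
i=7 t=8 v=9: → [8,11); WM=1
i=8 t=9 v=1: → [8,12); WM=7
i=9 t=10 v=1: → [8,13); WM=7
i=10 t=10 v=2: → [8,13); WM=7
i=11 t=12 v=2: → [8,15); WM=10
i=12 t=12 v=4: → [8,15); WM=10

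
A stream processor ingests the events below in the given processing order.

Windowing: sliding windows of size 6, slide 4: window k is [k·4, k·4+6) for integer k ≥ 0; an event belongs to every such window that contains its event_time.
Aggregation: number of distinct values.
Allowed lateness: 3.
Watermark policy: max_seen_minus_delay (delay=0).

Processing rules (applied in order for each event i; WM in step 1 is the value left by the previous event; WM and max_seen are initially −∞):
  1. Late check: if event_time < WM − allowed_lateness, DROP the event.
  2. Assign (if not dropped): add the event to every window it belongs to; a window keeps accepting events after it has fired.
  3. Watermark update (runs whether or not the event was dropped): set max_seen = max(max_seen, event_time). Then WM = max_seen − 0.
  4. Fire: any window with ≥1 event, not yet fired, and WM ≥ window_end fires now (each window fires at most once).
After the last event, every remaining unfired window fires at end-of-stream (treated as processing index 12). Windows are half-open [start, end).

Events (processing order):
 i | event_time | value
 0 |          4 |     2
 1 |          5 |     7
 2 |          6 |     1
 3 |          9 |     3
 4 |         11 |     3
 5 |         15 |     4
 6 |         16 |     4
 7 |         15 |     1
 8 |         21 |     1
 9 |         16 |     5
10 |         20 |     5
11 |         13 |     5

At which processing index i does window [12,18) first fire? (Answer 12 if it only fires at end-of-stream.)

8

i=0 t=4 v=2: → [4,10),[0,6); WM=4
i=1 t=5 v=7: → [4,10),[0,6); WM=5
i=2 t=6 v=1: → [4,10); WM=6; [0,6) fires=2
i=3 t=9 v=3: → [8,14),[4,10); WM=9
i=4 t=11 v=3: → [8,14); WM=11; [4,10) fires=4
i=5 t=15 v=4: → [12,18); WM=15; [8,14) fires=1
i=6 t=16 v=4: → [16,22),[12,18); WM=16
i=7 t=15 v=1: → [12,18); WM=16
i=8 t=21 v=1: → [20,26),[16,22); WM=21; [12,18) fires=2
i=9 t=16 v=5: DROP (t<21-3); WM=21
i=10 t=20 v=5: → [20,26),[16,22); WM=21
i=11 t=13 v=5: DROP (t<21-3); WM=21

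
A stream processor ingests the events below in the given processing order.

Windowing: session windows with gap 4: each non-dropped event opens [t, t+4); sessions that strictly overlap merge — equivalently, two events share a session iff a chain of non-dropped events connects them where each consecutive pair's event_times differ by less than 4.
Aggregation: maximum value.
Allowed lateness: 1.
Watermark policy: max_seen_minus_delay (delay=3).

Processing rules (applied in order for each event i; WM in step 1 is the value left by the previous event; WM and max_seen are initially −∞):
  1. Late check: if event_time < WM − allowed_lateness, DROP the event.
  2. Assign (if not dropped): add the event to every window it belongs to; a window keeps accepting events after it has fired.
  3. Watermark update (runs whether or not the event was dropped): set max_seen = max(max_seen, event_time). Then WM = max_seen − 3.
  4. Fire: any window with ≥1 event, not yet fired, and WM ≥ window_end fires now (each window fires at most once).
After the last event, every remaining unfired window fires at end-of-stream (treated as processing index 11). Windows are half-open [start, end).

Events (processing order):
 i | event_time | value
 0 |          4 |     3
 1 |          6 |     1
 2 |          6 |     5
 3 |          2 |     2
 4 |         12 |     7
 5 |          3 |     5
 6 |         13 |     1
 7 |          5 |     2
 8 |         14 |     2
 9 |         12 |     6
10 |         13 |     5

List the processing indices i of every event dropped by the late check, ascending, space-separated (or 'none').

5 7

i=0 t=4 v=3: → [4,8); WM=1
i=1 t=6 v=1: → [4,10); WM=3
i=2 t=6 v=5: → [4,10); WM=3
i=3 t=2 v=2: → [2,10); WM=3
i=4 t=12 v=7: → [12,16); WM=9
i=5 t=3 v=5: DROP (t<9-1); WM=9
i=6 t=13 v=1: → [12,17); WM=10
i=7 t=5 v=2: DROP (t<10-1); WM=10
i=8 t=14 v=2: → [12,18); WM=11
i=9 t=12 v=6: → [12,18); WM=11
i=10 t=13 v=5: → [12,18); WM=11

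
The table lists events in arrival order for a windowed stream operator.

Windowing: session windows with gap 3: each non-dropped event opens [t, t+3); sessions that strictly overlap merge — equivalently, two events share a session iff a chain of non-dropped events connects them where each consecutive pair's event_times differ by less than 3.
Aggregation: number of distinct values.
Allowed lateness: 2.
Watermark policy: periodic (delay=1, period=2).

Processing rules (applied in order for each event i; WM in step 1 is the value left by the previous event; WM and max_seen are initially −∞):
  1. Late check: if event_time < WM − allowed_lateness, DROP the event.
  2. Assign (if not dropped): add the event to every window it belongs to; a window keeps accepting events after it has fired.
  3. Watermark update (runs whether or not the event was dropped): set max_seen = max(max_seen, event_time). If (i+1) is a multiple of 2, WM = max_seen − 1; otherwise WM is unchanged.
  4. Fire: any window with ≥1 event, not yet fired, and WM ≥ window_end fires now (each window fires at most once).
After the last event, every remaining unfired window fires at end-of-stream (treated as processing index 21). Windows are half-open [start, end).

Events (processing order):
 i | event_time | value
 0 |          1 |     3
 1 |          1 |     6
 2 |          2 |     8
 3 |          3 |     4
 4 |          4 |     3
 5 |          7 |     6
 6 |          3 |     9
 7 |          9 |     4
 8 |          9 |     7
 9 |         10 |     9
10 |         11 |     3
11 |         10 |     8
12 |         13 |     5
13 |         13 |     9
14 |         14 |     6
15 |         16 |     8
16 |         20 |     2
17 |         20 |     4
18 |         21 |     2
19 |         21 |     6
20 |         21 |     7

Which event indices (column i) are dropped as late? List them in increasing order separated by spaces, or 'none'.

i=0 t=1 v=3: → [1,4); WM=−∞
i=1 t=1 v=6: → [1,4); WM=0
i=2 t=2 v=8: → [1,5); WM=0
i=3 t=3 v=4: → [1,6); WM=2
i=4 t=4 v=3: → [1,7); WM=2
i=5 t=7 v=6: → [7,10); WM=6
i=6 t=3 v=9: DROP (t<6-2); WM=6
i=7 t=9 v=4: → [7,12); WM=8
i=8 t=9 v=7: → [7,12); WM=8
i=9 t=10 v=9: → [7,13); WM=9
i=10 t=11 v=3: → [7,14); WM=9
i=11 t=10 v=8: → [7,14); WM=10
i=12 t=13 v=5: → [7,16); WM=10
i=13 t=13 v=9: → [7,16); WM=12
i=14 t=14 v=6: → [7,17); WM=12
i=15 t=16 v=8: → [7,19); WM=15
i=16 t=20 v=2: → [20,23); WM=15
i=17 t=20 v=4: → [20,23); WM=19
i=18 t=21 v=2: → [20,24); WM=19
i=19 t=21 v=6: → [20,24); WM=20
i=20 t=21 v=7: → [20,24); WM=20

6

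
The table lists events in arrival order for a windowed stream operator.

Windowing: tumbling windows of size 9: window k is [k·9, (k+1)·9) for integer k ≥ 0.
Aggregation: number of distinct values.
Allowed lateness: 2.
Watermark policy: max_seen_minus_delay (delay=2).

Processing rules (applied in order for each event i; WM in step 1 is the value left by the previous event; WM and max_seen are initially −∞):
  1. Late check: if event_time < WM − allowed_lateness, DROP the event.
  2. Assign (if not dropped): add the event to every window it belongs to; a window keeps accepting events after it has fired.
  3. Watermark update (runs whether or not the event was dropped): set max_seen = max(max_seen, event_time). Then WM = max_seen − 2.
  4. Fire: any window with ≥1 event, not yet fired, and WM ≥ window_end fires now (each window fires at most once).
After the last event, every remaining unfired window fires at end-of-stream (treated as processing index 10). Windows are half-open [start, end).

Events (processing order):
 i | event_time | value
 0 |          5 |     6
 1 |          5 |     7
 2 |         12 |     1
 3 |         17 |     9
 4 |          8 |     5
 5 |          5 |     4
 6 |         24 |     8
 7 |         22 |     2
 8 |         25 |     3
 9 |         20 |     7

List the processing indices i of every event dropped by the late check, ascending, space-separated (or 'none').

i=0 t=5 v=6: → [0,9); WM=3
i=1 t=5 v=7: → [0,9); WM=3
i=2 t=12 v=1: → [9,18); WM=10; [0,9) fires=2
i=3 t=17 v=9: → [9,18); WM=15
i=4 t=8 v=5: DROP (t<15-2); WM=15
i=5 t=5 v=4: DROP (t<15-2); WM=15
i=6 t=24 v=8: → [18,27); WM=22; [9,18) fires=2
i=7 t=22 v=2: → [18,27); WM=22
i=8 t=25 v=3: → [18,27); WM=23
i=9 t=20 v=7: DROP (t<23-2); WM=23

4 5 9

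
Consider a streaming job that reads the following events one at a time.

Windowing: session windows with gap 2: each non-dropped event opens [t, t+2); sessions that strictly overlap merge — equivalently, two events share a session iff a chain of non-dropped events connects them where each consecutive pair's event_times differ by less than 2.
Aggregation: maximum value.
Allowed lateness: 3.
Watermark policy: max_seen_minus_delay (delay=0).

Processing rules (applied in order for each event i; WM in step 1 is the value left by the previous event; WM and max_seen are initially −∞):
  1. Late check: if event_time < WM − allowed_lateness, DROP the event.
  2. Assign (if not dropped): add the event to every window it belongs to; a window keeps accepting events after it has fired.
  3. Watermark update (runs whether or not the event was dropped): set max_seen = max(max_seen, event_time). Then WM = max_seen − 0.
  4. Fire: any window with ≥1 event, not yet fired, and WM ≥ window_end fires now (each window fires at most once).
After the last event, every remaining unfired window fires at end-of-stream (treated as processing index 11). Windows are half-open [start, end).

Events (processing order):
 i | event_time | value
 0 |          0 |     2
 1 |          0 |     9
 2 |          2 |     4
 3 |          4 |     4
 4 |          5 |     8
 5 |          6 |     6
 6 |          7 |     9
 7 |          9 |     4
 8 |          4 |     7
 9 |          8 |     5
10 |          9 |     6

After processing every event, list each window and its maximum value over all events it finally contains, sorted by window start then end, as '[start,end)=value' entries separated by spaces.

[0,2)=9 [2,4)=4 [4,11)=9

i=0 t=0 v=2: → [0,2); WM=0
i=1 t=0 v=9: → [0,2); WM=0
i=2 t=2 v=4: → [2,4); WM=2
i=3 t=4 v=4: → [4,6); WM=4
i=4 t=5 v=8: → [4,7); WM=5
i=5 t=6 v=6: → [4,8); WM=6
i=6 t=7 v=9: → [4,9); WM=7
i=7 t=9 v=4: → [9,11); WM=9
i=8 t=4 v=7: DROP (t<9-3); WM=9
i=9 t=8 v=5: → [4,11); WM=9
i=10 t=9 v=6: → [4,11); WM=9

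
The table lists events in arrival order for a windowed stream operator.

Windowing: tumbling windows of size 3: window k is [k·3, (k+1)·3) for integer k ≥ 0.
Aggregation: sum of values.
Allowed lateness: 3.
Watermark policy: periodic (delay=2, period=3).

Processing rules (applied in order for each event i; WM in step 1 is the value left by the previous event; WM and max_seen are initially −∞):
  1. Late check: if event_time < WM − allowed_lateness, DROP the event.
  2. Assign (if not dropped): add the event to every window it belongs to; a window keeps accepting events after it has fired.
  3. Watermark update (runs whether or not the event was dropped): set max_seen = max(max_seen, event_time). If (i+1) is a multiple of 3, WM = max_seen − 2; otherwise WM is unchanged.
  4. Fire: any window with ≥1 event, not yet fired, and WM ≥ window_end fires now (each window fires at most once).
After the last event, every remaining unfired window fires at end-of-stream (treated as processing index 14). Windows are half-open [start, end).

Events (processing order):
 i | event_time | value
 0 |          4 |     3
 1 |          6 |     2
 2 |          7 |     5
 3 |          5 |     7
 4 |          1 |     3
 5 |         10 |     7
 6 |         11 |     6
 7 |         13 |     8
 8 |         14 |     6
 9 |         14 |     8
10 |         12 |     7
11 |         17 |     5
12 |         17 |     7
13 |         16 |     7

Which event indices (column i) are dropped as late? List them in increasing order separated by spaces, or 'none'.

4

i=0 t=4 v=3: → [3,6); WM=−∞
i=1 t=6 v=2: → [6,9); WM=−∞
i=2 t=7 v=5: → [6,9); WM=5
i=3 t=5 v=7: → [3,6); WM=5
i=4 t=1 v=3: DROP (t<5-3); WM=5
i=5 t=10 v=7: → [9,12); WM=8; [3,6) fires=10
i=6 t=11 v=6: → [9,12); WM=8
i=7 t=13 v=8: → [12,15); WM=8
i=8 t=14 v=6: → [12,15); WM=12; [6,9) fires=7 [9,12) fires=13
i=9 t=14 v=8: → [12,15); WM=12
i=10 t=12 v=7: → [12,15); WM=12
i=11 t=17 v=5: → [15,18); WM=15; [12,15) fires=29
i=12 t=17 v=7: → [15,18); WM=15
i=13 t=16 v=7: → [15,18); WM=15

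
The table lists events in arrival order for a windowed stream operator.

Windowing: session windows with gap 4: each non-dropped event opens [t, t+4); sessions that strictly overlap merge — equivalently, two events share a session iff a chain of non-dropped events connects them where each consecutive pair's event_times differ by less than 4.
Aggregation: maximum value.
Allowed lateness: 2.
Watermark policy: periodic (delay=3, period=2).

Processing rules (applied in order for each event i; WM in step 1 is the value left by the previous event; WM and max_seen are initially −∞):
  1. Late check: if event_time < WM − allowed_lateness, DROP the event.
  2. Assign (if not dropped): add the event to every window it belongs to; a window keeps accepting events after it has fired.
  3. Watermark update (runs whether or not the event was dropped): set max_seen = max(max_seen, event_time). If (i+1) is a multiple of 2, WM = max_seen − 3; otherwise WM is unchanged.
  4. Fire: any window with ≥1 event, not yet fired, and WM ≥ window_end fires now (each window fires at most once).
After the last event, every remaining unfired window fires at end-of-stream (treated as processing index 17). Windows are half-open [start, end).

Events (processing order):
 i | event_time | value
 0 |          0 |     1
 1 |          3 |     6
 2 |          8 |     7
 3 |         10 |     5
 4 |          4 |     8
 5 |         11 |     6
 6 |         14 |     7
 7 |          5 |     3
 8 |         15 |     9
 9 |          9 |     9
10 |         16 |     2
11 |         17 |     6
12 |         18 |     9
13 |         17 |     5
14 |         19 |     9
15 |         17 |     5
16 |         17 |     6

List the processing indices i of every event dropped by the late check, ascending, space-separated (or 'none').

4 7

i=0 t=0 v=1: → [0,4); WM=−∞
i=1 t=3 v=6: → [0,7); WM=0
i=2 t=8 v=7: → [8,12); WM=0
i=3 t=10 v=5: → [8,14); WM=7
i=4 t=4 v=8: DROP (t<7-2); WM=7
i=5 t=11 v=6: → [8,15); WM=8
i=6 t=14 v=7: → [8,18); WM=8
i=7 t=5 v=3: DROP (t<8-2); WM=11
i=8 t=15 v=9: → [8,19); WM=11
i=9 t=9 v=9: → [8,19); WM=12
i=10 t=16 v=2: → [8,20); WM=12
i=11 t=17 v=6: → [8,21); WM=14
i=12 t=18 v=9: → [8,22); WM=14
i=13 t=17 v=5: → [8,22); WM=15
i=14 t=19 v=9: → [8,23); WM=15
i=15 t=17 v=5: → [8,23); WM=16
i=16 t=17 v=6: → [8,23); WM=16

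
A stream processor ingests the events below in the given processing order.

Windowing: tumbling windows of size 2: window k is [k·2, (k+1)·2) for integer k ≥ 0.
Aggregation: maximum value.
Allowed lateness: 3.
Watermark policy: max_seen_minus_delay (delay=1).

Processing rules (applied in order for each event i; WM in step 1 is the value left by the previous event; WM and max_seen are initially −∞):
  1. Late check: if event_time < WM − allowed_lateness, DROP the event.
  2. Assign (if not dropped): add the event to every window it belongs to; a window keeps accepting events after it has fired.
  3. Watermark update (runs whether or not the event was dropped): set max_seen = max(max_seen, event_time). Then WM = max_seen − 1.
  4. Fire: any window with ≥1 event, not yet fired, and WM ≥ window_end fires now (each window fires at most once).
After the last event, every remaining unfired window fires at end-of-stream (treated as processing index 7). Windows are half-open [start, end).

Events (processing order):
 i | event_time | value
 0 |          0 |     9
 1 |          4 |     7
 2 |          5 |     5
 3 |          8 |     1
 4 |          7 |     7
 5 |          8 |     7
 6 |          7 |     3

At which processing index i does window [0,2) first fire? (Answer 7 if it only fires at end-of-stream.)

i=0 t=0 v=9: → [0,2); WM=-1
i=1 t=4 v=7: → [4,6); WM=3; [0,2) fires=9
i=2 t=5 v=5: → [4,6); WM=4
i=3 t=8 v=1: → [8,10); WM=7; [4,6) fires=7
i=4 t=7 v=7: → [6,8); WM=7
i=5 t=8 v=7: → [8,10); WM=7
i=6 t=7 v=3: → [6,8); WM=7

1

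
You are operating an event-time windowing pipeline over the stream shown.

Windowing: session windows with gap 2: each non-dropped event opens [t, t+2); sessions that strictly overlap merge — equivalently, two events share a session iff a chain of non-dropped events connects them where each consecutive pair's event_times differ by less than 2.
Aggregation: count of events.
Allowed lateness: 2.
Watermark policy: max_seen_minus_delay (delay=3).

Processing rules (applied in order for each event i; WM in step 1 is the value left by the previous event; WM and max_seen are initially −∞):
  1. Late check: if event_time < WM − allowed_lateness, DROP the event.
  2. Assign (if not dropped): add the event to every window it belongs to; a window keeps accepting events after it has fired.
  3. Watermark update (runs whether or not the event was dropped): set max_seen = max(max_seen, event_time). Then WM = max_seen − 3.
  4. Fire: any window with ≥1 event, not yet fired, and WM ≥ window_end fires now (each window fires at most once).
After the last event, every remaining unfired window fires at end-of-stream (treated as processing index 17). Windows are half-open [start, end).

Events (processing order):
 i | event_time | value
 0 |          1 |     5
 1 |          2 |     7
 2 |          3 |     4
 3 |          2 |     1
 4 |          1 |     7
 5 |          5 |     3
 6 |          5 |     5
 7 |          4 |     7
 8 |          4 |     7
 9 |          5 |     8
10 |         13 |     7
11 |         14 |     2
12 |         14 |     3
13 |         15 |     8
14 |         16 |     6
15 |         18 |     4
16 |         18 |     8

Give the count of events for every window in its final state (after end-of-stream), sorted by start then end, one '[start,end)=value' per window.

[1,7)=10 [13,18)=5 [18,20)=2

i=0 t=1 v=5: → [1,3); WM=-2
i=1 t=2 v=7: → [1,4); WM=-1
i=2 t=3 v=4: → [1,5); WM=0
i=3 t=2 v=1: → [1,5); WM=0
i=4 t=1 v=7: → [1,5); WM=0
i=5 t=5 v=3: → [5,7); WM=2
i=6 t=5 v=5: → [5,7); WM=2
i=7 t=4 v=7: → [1,7); WM=2
i=8 t=4 v=7: → [1,7); WM=2
i=9 t=5 v=8: → [1,7); WM=2
i=10 t=13 v=7: → [13,15); WM=10
i=11 t=14 v=2: → [13,16); WM=11
i=12 t=14 v=3: → [13,16); WM=11
i=13 t=15 v=8: → [13,17); WM=12
i=14 t=16 v=6: → [13,18); WM=13
i=15 t=18 v=4: → [18,20); WM=15
i=16 t=18 v=8: → [18,20); WM=15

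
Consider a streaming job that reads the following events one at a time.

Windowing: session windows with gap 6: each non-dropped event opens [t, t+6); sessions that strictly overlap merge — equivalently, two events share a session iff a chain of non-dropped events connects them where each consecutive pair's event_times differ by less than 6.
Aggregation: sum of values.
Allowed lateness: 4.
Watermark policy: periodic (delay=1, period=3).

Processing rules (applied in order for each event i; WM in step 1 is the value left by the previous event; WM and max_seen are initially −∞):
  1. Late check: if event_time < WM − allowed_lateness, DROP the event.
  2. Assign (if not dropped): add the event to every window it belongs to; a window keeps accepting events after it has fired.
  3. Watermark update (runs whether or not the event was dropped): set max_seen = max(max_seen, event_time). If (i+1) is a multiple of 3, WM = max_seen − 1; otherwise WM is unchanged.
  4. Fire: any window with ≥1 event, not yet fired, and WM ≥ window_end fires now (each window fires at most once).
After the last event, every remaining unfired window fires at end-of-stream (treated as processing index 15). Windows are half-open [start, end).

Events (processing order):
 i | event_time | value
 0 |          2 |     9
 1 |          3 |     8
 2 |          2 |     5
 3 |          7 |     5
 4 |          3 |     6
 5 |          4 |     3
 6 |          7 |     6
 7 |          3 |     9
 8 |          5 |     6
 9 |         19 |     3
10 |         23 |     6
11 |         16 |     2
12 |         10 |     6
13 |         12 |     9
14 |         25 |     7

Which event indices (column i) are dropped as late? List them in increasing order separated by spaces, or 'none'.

12 13

i=0 t=2 v=9: → [2,8); WM=−∞
i=1 t=3 v=8: → [2,9); WM=−∞
i=2 t=2 v=5: → [2,9); WM=2
i=3 t=7 v=5: → [2,13); WM=2
i=4 t=3 v=6: → [2,13); WM=2
i=5 t=4 v=3: → [2,13); WM=6
i=6 t=7 v=6: → [2,13); WM=6
i=7 t=3 v=9: → [2,13); WM=6
i=8 t=5 v=6: → [2,13); WM=6
i=9 t=19 v=3: → [19,25); WM=6
i=10 t=23 v=6: → [19,29); WM=6
i=11 t=16 v=2: → [16,29); WM=22
i=12 t=10 v=6: DROP (t<22-4); WM=22
i=13 t=12 v=9: DROP (t<22-4); WM=22
i=14 t=25 v=7: → [16,31); WM=24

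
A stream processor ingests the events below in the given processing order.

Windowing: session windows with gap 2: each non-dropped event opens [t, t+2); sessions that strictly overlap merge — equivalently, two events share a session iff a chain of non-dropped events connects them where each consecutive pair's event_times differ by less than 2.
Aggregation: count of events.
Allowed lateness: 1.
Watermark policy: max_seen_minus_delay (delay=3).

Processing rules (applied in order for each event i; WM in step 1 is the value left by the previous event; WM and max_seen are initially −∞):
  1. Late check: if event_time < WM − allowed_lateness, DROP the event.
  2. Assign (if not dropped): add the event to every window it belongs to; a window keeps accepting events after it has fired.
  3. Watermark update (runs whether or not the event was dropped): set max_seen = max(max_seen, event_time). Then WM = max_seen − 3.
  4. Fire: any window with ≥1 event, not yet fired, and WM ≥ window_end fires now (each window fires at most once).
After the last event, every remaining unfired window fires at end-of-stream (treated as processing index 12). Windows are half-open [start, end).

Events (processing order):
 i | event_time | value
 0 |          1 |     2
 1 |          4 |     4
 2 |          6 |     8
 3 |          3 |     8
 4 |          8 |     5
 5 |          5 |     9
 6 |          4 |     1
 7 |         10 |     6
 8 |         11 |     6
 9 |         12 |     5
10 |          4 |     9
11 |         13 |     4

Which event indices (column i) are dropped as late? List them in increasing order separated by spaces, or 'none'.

10

i=0 t=1 v=2: → [1,3); WM=-2
i=1 t=4 v=4: → [4,6); WM=1
i=2 t=6 v=8: → [6,8); WM=3
i=3 t=3 v=8: → [3,6); WM=3
i=4 t=8 v=5: → [8,10); WM=5
i=5 t=5 v=9: → [3,8); WM=5
i=6 t=4 v=1: → [3,8); WM=5
i=7 t=10 v=6: → [10,12); WM=7
i=8 t=11 v=6: → [10,13); WM=8
i=9 t=12 v=5: → [10,14); WM=9
i=10 t=4 v=9: DROP (t<9-1); WM=9
i=11 t=13 v=4: → [10,15); WM=10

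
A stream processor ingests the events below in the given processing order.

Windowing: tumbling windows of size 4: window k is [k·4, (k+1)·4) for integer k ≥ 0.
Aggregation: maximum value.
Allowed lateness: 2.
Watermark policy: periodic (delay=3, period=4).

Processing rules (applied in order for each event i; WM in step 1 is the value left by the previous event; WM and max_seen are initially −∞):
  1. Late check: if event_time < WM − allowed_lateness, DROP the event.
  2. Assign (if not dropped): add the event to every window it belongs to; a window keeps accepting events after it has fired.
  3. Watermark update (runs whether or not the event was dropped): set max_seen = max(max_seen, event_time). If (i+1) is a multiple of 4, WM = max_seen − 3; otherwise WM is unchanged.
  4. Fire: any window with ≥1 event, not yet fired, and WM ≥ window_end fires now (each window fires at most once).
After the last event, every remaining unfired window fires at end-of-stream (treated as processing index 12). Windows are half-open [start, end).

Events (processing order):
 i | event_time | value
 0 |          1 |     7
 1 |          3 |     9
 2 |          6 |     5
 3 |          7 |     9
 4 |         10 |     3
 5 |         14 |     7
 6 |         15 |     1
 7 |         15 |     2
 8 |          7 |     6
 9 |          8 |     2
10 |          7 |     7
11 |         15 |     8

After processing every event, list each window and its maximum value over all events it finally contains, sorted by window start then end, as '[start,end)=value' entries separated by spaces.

i=0 t=1 v=7: → [0,4); WM=−∞
i=1 t=3 v=9: → [0,4); WM=−∞
i=2 t=6 v=5: → [4,8); WM=−∞
i=3 t=7 v=9: → [4,8); WM=4; [0,4) fires=9
i=4 t=10 v=3: → [8,12); WM=4
i=5 t=14 v=7: → [12,16); WM=4
i=6 t=15 v=1: → [12,16); WM=4
i=7 t=15 v=2: → [12,16); WM=12; [4,8) fires=9 [8,12) fires=3
i=8 t=7 v=6: DROP (t<12-2); WM=12
i=9 t=8 v=2: DROP (t<12-2); WM=12
i=10 t=7 v=7: DROP (t<12-2); WM=12
i=11 t=15 v=8: → [12,16); WM=12

[0,4)=9 [4,8)=9 [8,12)=3 [12,16)=8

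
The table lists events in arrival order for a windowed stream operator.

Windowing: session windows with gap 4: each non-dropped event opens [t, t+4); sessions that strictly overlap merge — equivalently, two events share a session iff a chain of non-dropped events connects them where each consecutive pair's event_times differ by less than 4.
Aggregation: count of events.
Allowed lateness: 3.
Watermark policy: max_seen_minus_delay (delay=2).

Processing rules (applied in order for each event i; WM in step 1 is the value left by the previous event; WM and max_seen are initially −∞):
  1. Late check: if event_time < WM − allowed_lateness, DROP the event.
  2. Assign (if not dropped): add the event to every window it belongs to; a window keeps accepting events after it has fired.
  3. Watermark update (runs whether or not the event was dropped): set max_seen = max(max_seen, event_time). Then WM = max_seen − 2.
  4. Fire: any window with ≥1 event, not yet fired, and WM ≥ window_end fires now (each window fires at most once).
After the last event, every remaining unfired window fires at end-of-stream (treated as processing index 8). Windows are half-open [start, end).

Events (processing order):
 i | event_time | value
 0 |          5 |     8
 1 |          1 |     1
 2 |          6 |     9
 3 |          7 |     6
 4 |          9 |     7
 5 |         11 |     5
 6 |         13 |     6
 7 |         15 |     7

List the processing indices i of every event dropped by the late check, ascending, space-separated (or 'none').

i=0 t=5 v=8: → [5,9); WM=3
i=1 t=1 v=1: → [1,5); WM=3
i=2 t=6 v=9: → [5,10); WM=4
i=3 t=7 v=6: → [5,11); WM=5
i=4 t=9 v=7: → [5,13); WM=7
i=5 t=11 v=5: → [5,15); WM=9
i=6 t=13 v=6: → [5,17); WM=11
i=7 t=15 v=7: → [5,19); WM=13

none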